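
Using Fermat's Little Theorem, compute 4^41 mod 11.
By Fermat: 4^{10} ≡ 1 mod 11. 41 = 4×10 + 1. So 4^{41} ≡ 4^{1} ≡ 4 mod 11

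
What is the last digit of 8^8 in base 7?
Using Fermat: 8^{6} ≡ 1 (mod 7). 8 ≡ 2 (mod 6). So 8^{8} ≡ 8^{2} ≡ 1 (mod 7)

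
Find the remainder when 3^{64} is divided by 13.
By Fermat: 3^{12} ≡ 1 mod 13. 64 = 5×12 + 4. So 3^{64} ≡ 3^{4} ≡ 3 mod 13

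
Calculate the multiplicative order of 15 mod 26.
Powers of 15 mod 26: 15^1≡15, 15^2≡17, 15^3≡21, 15^4≡3, 15^5≡19, 15^6≡25, 15^7≡11, 15^8≡9, 15^9≡5, 15^10≡23, 15^11≡7, 15^12≡1. ord_26(15) = 12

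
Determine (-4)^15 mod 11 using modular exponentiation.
Using Fermat: (-4)^{10} ≡ 1 mod 11. 15 ≡ 5 mod 10. So (-4)^{15} ≡ (-4)^{5} ≡ 10 mod 11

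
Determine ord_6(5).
Powers of 5 mod 6: 5^1≡5, 5^2≡1. Order = 2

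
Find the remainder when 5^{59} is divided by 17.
By Fermat: 5^{16} ≡ 1 (mod 17). 59 = 3×16 + 11. So 5^{59} ≡ 5^{11} ≡ 11 (mod 17)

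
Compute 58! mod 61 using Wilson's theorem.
(60)! = (58)! × (59) × (60) ≡ -1 mod 61. So (58)! ≡ -1 × [(60)(59)]^(-1) ≡ 30 mod 61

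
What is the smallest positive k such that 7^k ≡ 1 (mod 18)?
Powers of 7 mod 18: 7^1≡7, 7^2≡13, 7^3≡1. Order = 3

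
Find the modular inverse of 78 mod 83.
Since 83 is prime, by Fermat 78^(-1) ≡ 78^{81} ≡ 33 mod 83. Verify: 78 × 33 = 2574 ≡ 1 mod 83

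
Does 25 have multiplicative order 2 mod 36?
Powers of 25 mod 36: 25^1≡25, 25^2≡13, 25^3≡1. 25^2≡13≢1, so ord ≠ 2. No, the actual order is 3.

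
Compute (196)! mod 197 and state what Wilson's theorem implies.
(196)! mod 197 = 196. Since this equals -1 mod 197, Wilson confirms 197 is prime.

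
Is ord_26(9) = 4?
Powers of 9 mod 26: 9^1≡9, 9^2≡3, 9^3≡1. Already 9^3≡1, so the order is 3 < 4. No, the actual order is 3.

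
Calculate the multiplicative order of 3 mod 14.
Powers of 3 mod 14: 3^1≡3, 3^2≡9, 3^3≡13, 3^4≡11, 3^5≡5, 3^6≡1. ord_14(3) = 6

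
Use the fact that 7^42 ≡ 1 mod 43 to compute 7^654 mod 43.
By Fermat: 7^{42} ≡ 1 mod 43. 654 ≡ 24 mod 42. So 7^{654} ≡ 7^{24} ≡ 1 mod 43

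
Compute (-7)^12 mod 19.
By repeated squaring mod 19: (-7)^{1}≡12, (-7)^{2}≡11, (-7)^{4}≡7, (-7)^{8}≡11. Then (-7)^{12} = (-7)^{8+4} ≡ 11 × 7 ≡ 1 mod 19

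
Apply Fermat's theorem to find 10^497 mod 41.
By Fermat: 10^{40} ≡ 1 mod 41. 497 ≡ 17 mod 40. So 10^{497} ≡ 10^{17} ≡ 18 mod 41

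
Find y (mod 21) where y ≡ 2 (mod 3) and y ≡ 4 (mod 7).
M = 3 × 7 = 21. M₁ = 7, y₁ ≡ 1 (mod 3). M₂ = 3, y₂ ≡ 5 (mod 7). y = 2×7×1 + 4×3×5 ≡ 11 (mod 21)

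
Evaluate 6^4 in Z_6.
6^{4} = 1296 ≡ 0 (mod 6)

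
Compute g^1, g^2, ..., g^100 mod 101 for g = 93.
93^1, 93^2, ..., 93^{100} mod 101: [93, 64, 94, 56, 57, 49, 12, 5, 61, 17, 66, 78, 83, 43, 60, 25, 2, 85, 27, 87, 11, 13, 98, 24, 10, 21, 34, 31, 55, 65, 86, 19, 50, 4, 69, 54, 73, 22, 26, 95, 48, 20, 42, 68, 62, 9, 29, 71, 38, 100, 8, 37, 7, 45, 44, 52, 89, 96, 40, 84, 35, 23, 18, 58, 41, 76, 99, 16, 74, 14, 90, 88, 3, 77, 91, 80, 67, 70, 46, 36, 15, 82, 51, 97, 32, 47, 28, 79, 75, 6, 53, 81, 59, 33, 39, 92, 72, 30, 63, 1]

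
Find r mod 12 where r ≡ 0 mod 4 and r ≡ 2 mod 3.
M = 4 × 3 = 12. M₁ = 3, y₁ ≡ 3 mod 4. M₂ = 4, y₂ ≡ 1 mod 3. r = 0×3×3 + 2×4×1 ≡ 8 mod 12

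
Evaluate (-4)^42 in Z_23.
Using Fermat: (-4)^{22} ≡ 1 (mod 23). 42 ≡ 20 (mod 22). So (-4)^{42} ≡ (-4)^{20} ≡ 13 (mod 23)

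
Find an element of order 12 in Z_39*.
2 has order 12 mod 39 since 2^{12} ≡ 1 mod 39 and no smaller power works.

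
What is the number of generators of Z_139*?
Number of primitive roots mod 139 = φ(p-1) = φ(138) = 44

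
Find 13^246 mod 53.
Using Fermat: 13^{52} ≡ 1 mod 53. 246 ≡ 38 mod 52. So 13^{246} ≡ 13^{38} ≡ 49 mod 53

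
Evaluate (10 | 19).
(10/19) = 10^{9} mod 19 = -1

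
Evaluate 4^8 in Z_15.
By repeated squaring (mod 15): 4^{1}≡4, 4^{2}≡1, 4^{4}≡1, 4^{8}≡1. So 4^{8} ≡ 1 (mod 15)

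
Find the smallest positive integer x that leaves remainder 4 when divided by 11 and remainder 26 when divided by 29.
M = 11 × 29 = 319. M₁ = 29, y₁ ≡ 8 (mod 11). M₂ = 11, y₂ ≡ 8 (mod 29). x = 4×29×8 + 26×11×8 ≡ 26 (mod 319)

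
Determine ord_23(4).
Powers of 4 mod 23: 4^1≡4, 4^2≡16, 4^3≡18, 4^4≡3, 4^5≡12, 4^6≡2, 4^7≡8, 4^8≡9, 4^9≡13, 4^10≡6, 4^11≡1. ord_23(4) = 11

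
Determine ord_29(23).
Powers of 23 mod 29: 23^1≡23, 23^2≡7, 23^3≡16, 23^4≡20, 23^5≡25, 23^6≡24, 23^7≡1. Order = 7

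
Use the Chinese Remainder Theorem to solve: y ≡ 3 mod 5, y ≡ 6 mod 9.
M = 5 × 9 = 45. M₁ = 9, y₁ ≡ 4 mod 5. M₂ = 5, y₂ ≡ 2 mod 9. y = 3×9×4 + 6×5×2 ≡ 33 mod 45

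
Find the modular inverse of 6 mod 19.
Since 19 is prime, by Fermat 6^(-1) ≡ 6^{17} ≡ 16 (mod 19). Verify: 6 × 16 = 96 ≡ 1 (mod 19)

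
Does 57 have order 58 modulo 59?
57^{29} ≡ 1 (mod 59) and 29 < 58, so ord_59(57) = 29 ≠ 58 and 57 is not a primitive root.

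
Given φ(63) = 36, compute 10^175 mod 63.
By Euler: 10^{36} ≡ 1 mod 63 since gcd(10, 63) = 1. 175 = 4×36 + 31. So 10^{175} ≡ 10^{31} ≡ 10 mod 63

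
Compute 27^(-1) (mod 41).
Since 41 is prime, by Fermat 27^(-1) ≡ 27^{39} ≡ 38 (mod 41). Verify: 27 × 38 = 1026 ≡ 1 (mod 41)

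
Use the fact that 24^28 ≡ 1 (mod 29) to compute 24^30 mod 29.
By Fermat: 24^{28} ≡ 1 (mod 29). So 24^{30} = 24^{28} · 24^{2} ≡ 24^{2} ≡ 25 (mod 29)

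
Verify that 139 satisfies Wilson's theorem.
(138)! mod 139 = 138. Since this equals -1 (mod 139), Wilson confirms 139 is prime.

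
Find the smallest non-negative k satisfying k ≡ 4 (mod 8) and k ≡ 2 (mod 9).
M = 8 × 9 = 72. M₁ = 9, y₁ ≡ 1 (mod 8). M₂ = 8, y₂ ≡ 8 (mod 9). k = 4×9×1 + 2×8×8 ≡ 20 (mod 72)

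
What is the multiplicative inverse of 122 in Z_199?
Since 199 is prime, by Fermat 122^(-1) ≡ 122^{197} ≡ 31 (mod 199). Verify: 122 × 31 = 3782 ≡ 1 (mod 199)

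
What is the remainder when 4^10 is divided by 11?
Using Fermat: 4^{10} ≡ 1 (mod 11). 10 ≡ 0 (mod 10). So 4^{10} ≡ 4^{0} ≡ 1 (mod 11)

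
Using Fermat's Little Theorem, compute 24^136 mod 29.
By Fermat: 24^{28} ≡ 1 (mod 29). 136 = 4×28 + 24. So 24^{136} ≡ 24^{24} ≡ 20 (mod 29)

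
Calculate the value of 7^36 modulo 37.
Using Fermat: 7^{36} ≡ 1 (mod 37). 36 ≡ 0 (mod 36). So 7^{36} ≡ 7^{0} ≡ 1 (mod 37)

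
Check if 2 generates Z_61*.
ord_61(2) divides 60. For each prime q|60: 2^{30}≡60, 2^{20}≡47, 2^{12}≡9, none ≡ 1. So 2 has order 60 and is a primitive root mod 61.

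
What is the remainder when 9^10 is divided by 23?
By repeated squaring mod 23: 9^{1}≡9, 9^{2}≡12, 9^{4}≡6, 9^{8}≡13. Then 9^{10} = 9^{8+2} ≡ 13 × 12 ≡ 18 mod 23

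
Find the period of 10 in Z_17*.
Powers of 10 mod 17: 10^1≡10, 10^2≡15, 10^3≡14, 10^4≡4, 10^5≡6, 10^6≡9, 10^7≡5, 10^8≡16, 10^9≡7, 10^10≡2, 10^11≡3, 10^12≡13, 10^13≡11, 10^14≡8, 10^15≡12, 10^16≡1. Order = 16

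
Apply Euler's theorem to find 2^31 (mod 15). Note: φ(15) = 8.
By Euler: 2^{8} ≡ 1 (mod 15) since gcd(2, 15) = 1. 31 = 3×8 + 7. So 2^{31} ≡ 2^{7} ≡ 8 (mod 15)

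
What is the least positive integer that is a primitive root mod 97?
g = 5. For each prime q|96: 5^{48}≡96, 5^{32}≡35, none ≡ 1, so ord_97(5) = 96 and 5 is a primitive root.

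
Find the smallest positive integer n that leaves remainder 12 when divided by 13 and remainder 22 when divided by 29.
M = 13 × 29 = 377. M₁ = 29, y₁ ≡ 9 (mod 13). M₂ = 13, y₂ ≡ 9 (mod 29). n = 12×29×9 + 22×13×9 ≡ 51 (mod 377)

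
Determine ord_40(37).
Powers of 37 mod 40: 37^1≡37, 37^2≡9, 37^3≡13, 37^4≡1. ord_40(37) = 4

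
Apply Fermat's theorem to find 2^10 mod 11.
By Fermat's Little Theorem, 2^{10} ≡ 1 mod 11 since 11 is prime and gcd(2, 11) = 1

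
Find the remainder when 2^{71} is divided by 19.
By Fermat: 2^{18} ≡ 1 mod 19. 71 = 3×18 + 17. So 2^{71} ≡ 2^{17} ≡ 10 mod 19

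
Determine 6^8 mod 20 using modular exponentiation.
By repeated squaring mod 20: 6^{1}≡6, 6^{2}≡16, 6^{4}≡16, 6^{8}≡16. So 6^{8} ≡ 16 mod 20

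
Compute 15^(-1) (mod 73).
Since 73 is prime, by Fermat 15^(-1) ≡ 15^{71} ≡ 39 (mod 73). Verify: 15 × 39 = 585 ≡ 1 (mod 73)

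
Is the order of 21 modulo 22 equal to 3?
Powers of 21 mod 22: 21^1≡21, 21^2≡1. Already 21^2≡1, so the order is 2 < 3. No, the actual order is 2.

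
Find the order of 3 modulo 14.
Powers of 3 mod 14: 3^1≡3, 3^2≡9, 3^3≡13, 3^4≡11, 3^5≡5, 3^6≡1. ord_14(3) = 6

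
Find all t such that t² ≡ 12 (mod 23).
The square roots of 12 mod 23 are 9 and 14. Verify: 9² = 81 ≡ 12 (mod 23)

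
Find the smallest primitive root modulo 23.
g = 5. For each prime q|22: 5^{11}≡22, 5^{2}≡2, none ≡ 1, so ord_23(5) = 22 and 5 is a primitive root.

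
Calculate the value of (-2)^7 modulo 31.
By repeated squaring (mod 31): (-2)^{1}≡29, (-2)^{2}≡4, (-2)^{4}≡16. Then (-2)^{7} = (-2)^{4+2+1} ≡ 16 × 4 × 29 ≡ 27 (mod 31)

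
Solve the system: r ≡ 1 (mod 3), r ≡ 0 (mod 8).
M = 3 × 8 = 24. M₁ = 8, y₁ ≡ 2 (mod 3). M₂ = 3, y₂ ≡ 3 (mod 8). r = 1×8×2 + 0×3×3 ≡ 16 (mod 24)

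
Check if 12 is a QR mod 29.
By Euler's criterion: 12^{14} ≡ 28 mod 29. Since this equals -1 (≡ 28), 12 is not a QR.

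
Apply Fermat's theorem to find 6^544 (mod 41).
By Fermat: 6^{40} ≡ 1 (mod 41). 544 ≡ 24 (mod 40). So 6^{544} ≡ 6^{24} ≡ 16 (mod 41)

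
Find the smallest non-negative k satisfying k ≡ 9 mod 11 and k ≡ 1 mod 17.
M = 11 × 17 = 187. M₁ = 17, y₁ ≡ 2 mod 11. M₂ = 11, y₂ ≡ 14 mod 17. k = 9×17×2 + 1×11×14 ≡ 86 mod 187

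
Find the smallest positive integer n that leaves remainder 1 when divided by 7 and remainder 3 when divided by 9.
M = 7 × 9 = 63. M₁ = 9, y₁ ≡ 4 (mod 7). M₂ = 7, y₂ ≡ 4 (mod 9). n = 1×9×4 + 3×7×4 ≡ 57 (mod 63)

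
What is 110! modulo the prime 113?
(112)! = (110)! × (111) × (112) ≡ -1 (mod 113). So (110)! ≡ -1 × [(112)(111)]^(-1) ≡ 56 (mod 113)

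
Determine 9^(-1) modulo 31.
Since 31 is prime, by Fermat 9^(-1) ≡ 9^{29} ≡ 7 (mod 31). Verify: 9 × 7 = 63 ≡ 1 (mod 31)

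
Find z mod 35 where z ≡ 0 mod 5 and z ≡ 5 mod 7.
M = 5 × 7 = 35. M₁ = 7, y₁ ≡ 3 mod 5. M₂ = 5, y₂ ≡ 3 mod 7. z = 0×7×3 + 5×5×3 ≡ 5 mod 35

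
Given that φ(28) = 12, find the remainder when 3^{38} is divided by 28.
By Euler: 3^{12} ≡ 1 (mod 28) since gcd(3, 28) = 1. 38 = 3×12 + 2. So 3^{38} ≡ 3^{2} ≡ 9 (mod 28)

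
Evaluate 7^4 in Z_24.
7^{4} = 2401 ≡ 1 (mod 24)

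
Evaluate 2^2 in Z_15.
2^{2} = 4 ≡ 4 mod 15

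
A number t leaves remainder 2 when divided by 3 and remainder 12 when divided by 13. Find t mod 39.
M = 3 × 13 = 39. M₁ = 13, y₁ ≡ 1 mod 3. M₂ = 3, y₂ ≡ 9 mod 13. t = 2×13×1 + 12×3×9 ≡ 38 mod 39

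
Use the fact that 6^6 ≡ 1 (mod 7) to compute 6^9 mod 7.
By Fermat: 6^{6} ≡ 1 (mod 7). So 6^{9} = 6^{6} · 6^{3} ≡ 6^{3} ≡ 6 (mod 7)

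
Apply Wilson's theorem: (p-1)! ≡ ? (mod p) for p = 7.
By Wilson's theorem, (6)! ≡ -1 ≡ 6 (mod 7)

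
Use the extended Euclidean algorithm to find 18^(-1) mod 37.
Extended GCD: 18(-2) + 37(1) = 1. So 18^(-1) ≡ -2 ≡ 35 (mod 37). Verify: 18 × 35 = 630 ≡ 1 (mod 37)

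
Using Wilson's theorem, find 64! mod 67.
(66)! = (64)! × (65) × (66) ≡ -1 (mod 67). So (64)! ≡ -1 × [(66)(65)]^(-1) ≡ 33 (mod 67)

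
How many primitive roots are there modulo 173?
A prime p has φ(p-1) primitive roots; here φ(172) = 84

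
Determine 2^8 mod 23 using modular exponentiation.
By repeated squaring mod 23: 2^{1}≡2, 2^{2}≡4, 2^{4}≡16, 2^{8}≡3. So 2^{8} ≡ 3 mod 23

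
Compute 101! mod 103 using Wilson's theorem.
(102)! = (101)! × (102) ≡ -1 mod 103. So (101)! ≡ -1 × (102)^(-1) ≡ (-1)×(-1) = 1 mod 103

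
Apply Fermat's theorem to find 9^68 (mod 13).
By Fermat: 9^{12} ≡ 1 (mod 13). 68 = 5×12 + 8. So 9^{68} ≡ 9^{8} ≡ 3 (mod 13)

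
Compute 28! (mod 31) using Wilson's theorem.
(30)! = (28)! × (29) × (30) ≡ -1 (mod 31). So (28)! ≡ -1 × [(30)(29)]^(-1) ≡ 15 (mod 31)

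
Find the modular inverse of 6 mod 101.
Since 101 is prime, by Fermat 6^(-1) ≡ 6^{99} ≡ 17 (mod 101). Verify: 6 × 17 = 102 ≡ 1 (mod 101)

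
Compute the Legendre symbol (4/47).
(4/47) = 4^{23} mod 47 = 1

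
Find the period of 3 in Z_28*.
Powers of 3 mod 28: 3^1≡3, 3^2≡9, 3^3≡27, 3^4≡25, 3^5≡19, 3^6≡1. So the order of 3 is 6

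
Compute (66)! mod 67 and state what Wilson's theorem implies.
(66)! mod 67 = 66. Since this equals -1 mod 67, Wilson confirms 67 is prime.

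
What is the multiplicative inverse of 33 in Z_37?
Since 37 is prime, by Fermat 33^(-1) ≡ 33^{35} ≡ 9 (mod 37). Verify: 33 × 9 = 297 ≡ 1 (mod 37)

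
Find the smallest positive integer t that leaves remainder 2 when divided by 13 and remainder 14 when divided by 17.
M = 13 × 17 = 221. M₁ = 17, y₁ ≡ 10 (mod 13). M₂ = 13, y₂ ≡ 4 (mod 17). t = 2×17×10 + 14×13×4 ≡ 184 (mod 221)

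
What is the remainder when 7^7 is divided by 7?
By repeated squaring mod 7: 7^{1}≡0, 7^{2}≡0, 7^{4}≡0. Then 7^{7} = 7^{4+2+1} ≡ 0 × 0 × 0 ≡ 0 mod 7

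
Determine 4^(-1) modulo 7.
Since 7 is prime, by Fermat 4^(-1) ≡ 4^{5} ≡ 2 mod 7. Verify: 4 × 2 = 8 ≡ 1 mod 7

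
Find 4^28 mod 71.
By repeated squaring mod 71: 4^{1}≡4, 4^{2}≡16, 4^{4}≡43, 4^{8}≡3, 4^{16}≡9. Then 4^{28} = 4^{16+8+4} ≡ 9 × 3 × 43 ≡ 25 mod 71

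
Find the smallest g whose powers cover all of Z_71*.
g = 7. For each prime q|70: 7^{35}≡70, 7^{14}≡54, 7^{10}≡45, none ≡ 1, so ord_71(7) = 70 and 7 is a primitive root.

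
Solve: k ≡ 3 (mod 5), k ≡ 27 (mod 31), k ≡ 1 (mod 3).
M = 5 × 31 × 3 = 465. M₁ = 93, y₁ ≡ 2 (mod 5). M₂ = 15, y₂ ≡ 29 (mod 31). M₃ = 155, y₃ ≡ 2 (mod 3). k = 3×93×2 + 27×15×29 + 1×155×2 ≡ 58 (mod 465)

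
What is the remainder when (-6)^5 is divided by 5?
Using Fermat: (-6)^{4} ≡ 1 (mod 5). 5 ≡ 1 (mod 4). So (-6)^{5} ≡ (-6)^{1} ≡ 4 (mod 5)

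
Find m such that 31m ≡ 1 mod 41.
Since 41 is prime, by Fermat 31^(-1) ≡ 31^{39} ≡ 4 mod 41. Verify: 31 × 4 = 124 ≡ 1 mod 41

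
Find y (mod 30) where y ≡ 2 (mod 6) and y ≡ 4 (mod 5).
M = 6 × 5 = 30. M₁ = 5, y₁ ≡ 5 (mod 6). M₂ = 6, y₂ ≡ 1 (mod 5). y = 2×5×5 + 4×6×1 ≡ 14 (mod 30)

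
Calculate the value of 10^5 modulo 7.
By repeated squaring mod 7: 10^{1}≡3, 10^{2}≡2, 10^{4}≡4. Then 10^{5} = 10^{4+1} ≡ 4 × 3 ≡ 5 mod 7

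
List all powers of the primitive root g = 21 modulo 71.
21^1, 21^2, ..., 21^{70} mod 71: [21, 15, 31, 12, 39, 38, 17, 2, 42, 30, 62, 24, 7, 5, 34, 4, 13, 60, 53, 48, 14, 10, 68, 8, 26, 49, 35, 25, 28, 20, 65, 16, 52, 27, 70, 50, 56, 40, 59, 32, 33, 54, 69, 29, 41, 9, 47, 64, 66, 37, 67, 58, 11, 18, 23, 57, 61, 3, 63, 45, 22, 36, 46, 43, 51, 6, 55, 19, 44, 1]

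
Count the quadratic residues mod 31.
Exactly half the non-zero residues mod a prime are QRs: (31-1)/2 = 15.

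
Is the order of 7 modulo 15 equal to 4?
Powers of 7 mod 15: 7^1≡7, 7^2≡4, 7^3≡13, 7^4≡1. First k with 7^k≡1 is k=4. Yes, ord_15(7) = 4.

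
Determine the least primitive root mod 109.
g = 6. Powers: [6, 36, 107, 97, 37, 4, 24, 35, 101, ...] generates all 108 non-zero residues.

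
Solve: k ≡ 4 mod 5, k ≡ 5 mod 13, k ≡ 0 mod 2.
M = 5 × 13 × 2 = 130. M₁ = 26, y₁ ≡ 1 mod 5. M₂ = 10, y₂ ≡ 4 mod 13. M₃ = 65, y₃ ≡ 1 mod 2. k = 4×26×1 + 5×10×4 + 0×65×1 ≡ 44 mod 130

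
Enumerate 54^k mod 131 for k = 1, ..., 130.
54^1, 54^2, ..., 54^{130} mod 131: [54, 34, 2, 108, 68, 4, 85, 5, 8, 39, 10, 16, 78, 20, 32, 25, 40, 64, 50, 80, 128, 100, 29, 125, 69, 58, 119, 7, 116, 107, 14, 101, 83, 28, 71, 35, 56, 11, 70, 112, 22, 9, 93, 44, 18, 55, 88, 36, 110, 45, 72, 89, 90, 13, 47, 49, 26, 94, 98, 52, 57, 65, 104, 114, 130, 77, 97, 129, 23, 63, 127, 46, 126, 123, 92, 121, 115, 53, 111, 99, 106, 91, 67, 81, 51, 3, 31, 102, 6, 62, 73, 12, 124, 15, 24, 117, 30, 48, 103, 60, 96, 75, 120, 61, 19, 109, 122, 38, 87, 113, 76, 43, 95, 21, 86, 59, 42, 41, 118, 84, 82, 105, 37, 33, 79, 74, 66, 27, 17, 1]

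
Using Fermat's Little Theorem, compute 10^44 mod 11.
By Fermat: 10^{10} ≡ 1 (mod 11). 44 = 4×10 + 4. So 10^{44} ≡ 10^{4} ≡ 1 (mod 11)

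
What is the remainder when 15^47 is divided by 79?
By repeated squaring (mod 79): 15^{1}≡15, 15^{2}≡67, 15^{4}≡65, 15^{8}≡38, 15^{16}≡22, 15^{32}≡10. Then 15^{47} = 15^{32+8+4+2+1} ≡ 10 × 38 × 65 × 67 × 15 ≡ 41 (mod 79)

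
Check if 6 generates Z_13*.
ord_13(6) divides 12. For each prime q|12: 6^{6}≡12, 6^{4}≡9, none ≡ 1. So 6 has order 12 and is a primitive root mod 13.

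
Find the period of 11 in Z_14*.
Powers of 11 mod 14: 11^1≡11, 11^2≡9, 11^3≡1. ord_14(11) = 3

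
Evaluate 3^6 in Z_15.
By repeated squaring mod 15: 3^{1}≡3, 3^{2}≡9, 3^{4}≡6. Then 3^{6} = 3^{4+2} ≡ 6 × 9 ≡ 9 mod 15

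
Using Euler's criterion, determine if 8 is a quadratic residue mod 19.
By Euler's criterion: 8^{9} ≡ 18 (mod 19). Since this equals -1 (≡ 18), 8 is not a QR.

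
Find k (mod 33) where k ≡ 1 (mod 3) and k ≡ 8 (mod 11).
M = 3 × 11 = 33. M₁ = 11, y₁ ≡ 2 (mod 3). M₂ = 3, y₂ ≡ 4 (mod 11). k = 1×11×2 + 8×3×4 ≡ 19 (mod 33)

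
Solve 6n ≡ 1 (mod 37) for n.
Since 37 is prime, by Fermat 6^(-1) ≡ 6^{35} ≡ 31 (mod 37). Verify: 6 × 31 = 186 ≡ 1 (mod 37)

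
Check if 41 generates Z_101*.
41^{20} ≡ 1 (mod 101) and 20 < 100, so ord_101(41) = 20 ≠ 100 and 41 is not a primitive root.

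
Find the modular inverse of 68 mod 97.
Since 97 is prime, by Fermat 68^(-1) ≡ 68^{95} ≡ 10 (mod 97). Verify: 68 × 10 = 680 ≡ 1 (mod 97)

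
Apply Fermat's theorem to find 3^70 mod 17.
By Fermat: 3^{16} ≡ 1 mod 17. 70 = 4×16 + 6. So 3^{70} ≡ 3^{6} ≡ 15 mod 17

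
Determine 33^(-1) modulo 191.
Since 191 is prime, by Fermat 33^(-1) ≡ 33^{189} ≡ 110 mod 191. Verify: 33 × 110 = 3630 ≡ 1 mod 191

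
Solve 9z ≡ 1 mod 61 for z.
Since 61 is prime, by Fermat 9^(-1) ≡ 9^{59} ≡ 34 mod 61. Verify: 9 × 34 = 306 ≡ 1 mod 61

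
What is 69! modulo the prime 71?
(70)! = (69)! × (70) ≡ -1 mod 71. So (69)! ≡ -1 × (70)^(-1) ≡ (-1)×(-1) = 1 mod 71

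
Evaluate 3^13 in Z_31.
By repeated squaring (mod 31): 3^{1}≡3, 3^{2}≡9, 3^{4}≡19, 3^{8}≡20. Then 3^{13} = 3^{8+4+1} ≡ 20 × 19 × 3 ≡ 24 (mod 31)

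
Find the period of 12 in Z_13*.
Powers of 12 mod 13: 12^1≡12, 12^2≡1. Order = 2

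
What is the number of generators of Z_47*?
A prime p has φ(p-1) primitive roots; here φ(46) = 22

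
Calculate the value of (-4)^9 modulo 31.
By repeated squaring (mod 31): (-4)^{1}≡27, (-4)^{2}≡16, (-4)^{4}≡8, (-4)^{8}≡2. Then (-4)^{9} = (-4)^{8+1} ≡ 2 × 27 ≡ 23 (mod 31)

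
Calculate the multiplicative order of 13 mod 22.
Powers of 13 mod 22: 13^1≡13, 13^2≡15, 13^3≡19, 13^4≡5, 13^5≡21, 13^6≡9, 13^7≡7, 13^8≡3, 13^9≡17, 13^10≡1. ord_22(13) = 10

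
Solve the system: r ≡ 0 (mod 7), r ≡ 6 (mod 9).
M = 7 × 9 = 63. M₁ = 9, y₁ ≡ 4 (mod 7). M₂ = 7, y₂ ≡ 4 (mod 9). r = 0×9×4 + 6×7×4 ≡ 42 (mod 63)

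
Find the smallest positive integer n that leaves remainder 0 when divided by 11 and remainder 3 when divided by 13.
M = 11 × 13 = 143. M₁ = 13, y₁ ≡ 6 (mod 11). M₂ = 11, y₂ ≡ 6 (mod 13). n = 0×13×6 + 3×11×6 ≡ 55 (mod 143)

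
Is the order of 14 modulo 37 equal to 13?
Powers of 14 mod 37: 14^1≡14, 14^2≡11, 14^3≡6, 14^4≡10, 14^5≡29, 14^6≡36, 14^7≡23, 14^8≡26, 14^9≡31, 14^10≡27, 14^11≡8, 14^12≡1. Already 14^12≡1, so the order is 12 < 13. No, the actual order is 12.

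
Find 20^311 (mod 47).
Using Fermat: 20^{46} ≡ 1 (mod 47). 311 ≡ 35 (mod 46). So 20^{311} ≡ 20^{35} ≡ 11 (mod 47)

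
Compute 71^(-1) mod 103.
Since 103 is prime, by Fermat 71^(-1) ≡ 71^{101} ≡ 74 mod 103. Verify: 71 × 74 = 5254 ≡ 1 mod 103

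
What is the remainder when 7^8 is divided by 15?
By repeated squaring (mod 15): 7^{1}≡7, 7^{2}≡4, 7^{4}≡1, 7^{8}≡1. So 7^{8} ≡ 1 (mod 15)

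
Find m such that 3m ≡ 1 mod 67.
Since 67 is prime, by Fermat 3^(-1) ≡ 3^{65} ≡ 45 mod 67. Verify: 3 × 45 = 135 ≡ 1 mod 67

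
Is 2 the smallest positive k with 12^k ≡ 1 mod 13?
Powers of 12 mod 13: 12^1≡12, 12^2≡1. First k with 12^k≡1 is k=2. Yes, ord_13(12) = 2.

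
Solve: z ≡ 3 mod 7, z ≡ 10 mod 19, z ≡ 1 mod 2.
M = 7 × 19 × 2 = 266. M₁ = 38, y₁ ≡ 5 mod 7. M₂ = 14, y₂ ≡ 15 mod 19. M₃ = 133, y₃ ≡ 1 mod 2. z = 3×38×5 + 10×14×15 + 1×133×1 ≡ 143 mod 266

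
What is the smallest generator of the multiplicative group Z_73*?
g = 5. Powers: [5, 25, 52, 41, 59, 3, ...] generates all 72 non-zero residues.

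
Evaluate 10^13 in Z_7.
Using Fermat: 10^{6} ≡ 1 mod 7. 13 ≡ 1 mod 6. So 10^{13} ≡ 10^{1} ≡ 3 mod 7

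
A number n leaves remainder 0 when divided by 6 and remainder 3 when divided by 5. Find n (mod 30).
M = 6 × 5 = 30. M₁ = 5, y₁ ≡ 5 (mod 6). M₂ = 6, y₂ ≡ 1 (mod 5). n = 0×5×5 + 3×6×1 ≡ 18 (mod 30)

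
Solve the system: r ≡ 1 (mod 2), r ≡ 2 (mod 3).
M = 2 × 3 = 6. M₁ = 3, y₁ ≡ 1 (mod 2). M₂ = 2, y₂ ≡ 2 (mod 3). r = 1×3×1 + 2×2×2 ≡ 5 (mod 6)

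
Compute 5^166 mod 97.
Using Fermat: 5^{96} ≡ 1 (mod 97). 166 ≡ 70 (mod 96). So 5^{166} ≡ 5^{70} ≡ 3 (mod 97)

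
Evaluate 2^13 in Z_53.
By repeated squaring (mod 53): 2^{1}≡2, 2^{2}≡4, 2^{4}≡16, 2^{8}≡44. Then 2^{13} = 2^{8+4+1} ≡ 44 × 16 × 2 ≡ 30 (mod 53)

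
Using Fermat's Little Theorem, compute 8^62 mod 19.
By Fermat: 8^{18} ≡ 1 mod 19. 62 = 3×18 + 8. So 8^{62} ≡ 8^{8} ≡ 7 mod 19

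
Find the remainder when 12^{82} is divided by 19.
By Fermat: 12^{18} ≡ 1 mod 19. 82 = 4×18 + 10. So 12^{82} ≡ 12^{10} ≡ 7 mod 19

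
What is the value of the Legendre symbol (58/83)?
(58/83) = 58^{41} mod 83 = -1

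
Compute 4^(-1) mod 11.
Since 11 is prime, by Fermat 4^(-1) ≡ 4^{9} ≡ 3 mod 11. Verify: 4 × 3 = 12 ≡ 1 mod 11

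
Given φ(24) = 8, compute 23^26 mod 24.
By Euler: 23^{8} ≡ 1 mod 24 since gcd(23, 24) = 1. 26 = 3×8 + 2. So 23^{26} ≡ 23^{2} ≡ 1 mod 24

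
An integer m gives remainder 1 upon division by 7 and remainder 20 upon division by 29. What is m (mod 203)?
M = 7 × 29 = 203. M₁ = 29, y₁ ≡ 1 (mod 7). M₂ = 7, y₂ ≡ 25 (mod 29). m = 1×29×1 + 20×7×25 ≡ 78 (mod 203)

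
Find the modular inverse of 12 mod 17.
Since 17 is prime, by Fermat 12^(-1) ≡ 12^{15} ≡ 10 (mod 17). Verify: 12 × 10 = 120 ≡ 1 (mod 17)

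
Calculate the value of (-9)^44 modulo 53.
By repeated squaring mod 53: (-9)^{1}≡44, (-9)^{2}≡28, (-9)^{4}≡42, (-9)^{8}≡15, (-9)^{16}≡13, (-9)^{32}≡10. Then (-9)^{44} = (-9)^{32+8+4} ≡ 10 × 15 × 42 ≡ 46 mod 53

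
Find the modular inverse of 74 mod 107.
Since 107 is prime, by Fermat 74^(-1) ≡ 74^{105} ≡ 94 (mod 107). Verify: 74 × 94 = 6956 ≡ 1 (mod 107)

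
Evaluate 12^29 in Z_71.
By repeated squaring mod 71: 12^{1}≡12, 12^{2}≡2, 12^{4}≡4, 12^{8}≡16, 12^{16}≡43. Then 12^{29} = 12^{16+8+4+1} ≡ 43 × 16 × 4 × 12 ≡ 9 mod 71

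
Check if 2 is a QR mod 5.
By Euler's criterion: 2^{2} ≡ 4 mod 5. Since this equals -1 (≡ 4), 2 is not a QR.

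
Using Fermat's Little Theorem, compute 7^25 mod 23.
By Fermat: 7^{22} ≡ 1 (mod 23). So 7^{25} = 7^{22} · 7^{3} ≡ 7^{3} ≡ 21 (mod 23)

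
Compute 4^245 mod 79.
Using Fermat: 4^{78} ≡ 1 mod 79. 245 ≡ 11 mod 78. So 4^{245} ≡ 4^{11} ≡ 36 mod 79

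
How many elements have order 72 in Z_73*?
Number of primitive roots mod 73 = φ(p-1) = φ(72) = 24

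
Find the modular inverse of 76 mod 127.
Since 127 is prime, by Fermat 76^(-1) ≡ 76^{125} ≡ 122 (mod 127). Verify: 76 × 122 = 9272 ≡ 1 (mod 127)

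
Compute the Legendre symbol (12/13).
(12/13) = 12^{6} mod 13 = 1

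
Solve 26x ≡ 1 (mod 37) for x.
Since 37 is prime, by Fermat 26^(-1) ≡ 26^{35} ≡ 10 (mod 37). Verify: 26 × 10 = 260 ≡ 1 (mod 37)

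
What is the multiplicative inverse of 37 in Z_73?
Since 73 is prime, by Fermat 37^(-1) ≡ 37^{71} ≡ 2 mod 73. Verify: 37 × 2 = 74 ≡ 1 mod 73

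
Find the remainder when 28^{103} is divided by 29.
By Fermat: 28^{28} ≡ 1 (mod 29). 103 = 3×28 + 19. So 28^{103} ≡ 28^{19} ≡ 28 (mod 29)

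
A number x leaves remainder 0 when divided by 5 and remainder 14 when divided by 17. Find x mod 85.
M = 5 × 17 = 85. M₁ = 17, y₁ ≡ 3 mod 5. M₂ = 5, y₂ ≡ 7 mod 17. x = 0×17×3 + 14×5×7 ≡ 65 mod 85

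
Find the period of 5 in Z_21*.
Powers of 5 mod 21: 5^1≡5, 5^2≡4, 5^3≡20, 5^4≡16, 5^5≡17, 5^6≡1. So the order of 5 is 6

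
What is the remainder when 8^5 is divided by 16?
By repeated squaring mod 16: 8^{1}≡8, 8^{2}≡0, 8^{4}≡0. Then 8^{5} = 8^{4+1} ≡ 0 × 8 ≡ 0 mod 16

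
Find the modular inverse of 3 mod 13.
Since 13 is prime, by Fermat 3^(-1) ≡ 3^{11} ≡ 9 mod 13. Verify: 3 × 9 = 27 ≡ 1 mod 13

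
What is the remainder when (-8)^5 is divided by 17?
By repeated squaring mod 17: (-8)^{1}≡9, (-8)^{2}≡13, (-8)^{4}≡16. Then (-8)^{5} = (-8)^{4+1} ≡ 16 × 9 ≡ 8 mod 17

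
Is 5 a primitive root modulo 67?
5^{22} ≡ 1 (mod 67) and 22 < 66, so ord_67(5) = 22 ≠ 66 and 5 is not a primitive root.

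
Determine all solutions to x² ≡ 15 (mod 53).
The square roots of 15 mod 53 are 42 and 11. Verify: 42² = 1764 ≡ 15 (mod 53)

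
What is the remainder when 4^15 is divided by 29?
By repeated squaring mod 29: 4^{1}≡4, 4^{2}≡16, 4^{4}≡24, 4^{8}≡25. Then 4^{15} = 4^{8+4+2+1} ≡ 25 × 24 × 16 × 4 ≡ 4 mod 29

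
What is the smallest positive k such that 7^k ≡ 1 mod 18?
Powers of 7 mod 18: 7^1≡7, 7^2≡13, 7^3≡1. Order = 3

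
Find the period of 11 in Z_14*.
Powers of 11 mod 14: 11^1≡11, 11^2≡9, 11^3≡1. Order = 3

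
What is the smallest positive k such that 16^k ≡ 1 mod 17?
Powers of 16 mod 17: 16^1≡16, 16^2≡1. Order = 2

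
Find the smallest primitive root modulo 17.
g = 3. For each prime q|16: 3^{8}≡16, none ≡ 1, so ord_17(3) = 16 and 3 is a primitive root.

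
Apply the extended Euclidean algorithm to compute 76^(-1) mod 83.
Extended GCD: 76(-12) + 83(11) = 1. So 76^(-1) ≡ -12 ≡ 71 (mod 83). Verify: 76 × 71 = 5396 ≡ 1 (mod 83)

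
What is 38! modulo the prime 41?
(40)! = (38)! × (39) × (40) ≡ -1 (mod 41). So (38)! ≡ -1 × [(40)(39)]^(-1) ≡ 20 (mod 41)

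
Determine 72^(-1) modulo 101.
Since 101 is prime, by Fermat 72^(-1) ≡ 72^{99} ≡ 94 (mod 101). Verify: 72 × 94 = 6768 ≡ 1 (mod 101)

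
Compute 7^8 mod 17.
By repeated squaring (mod 17): 7^{1}≡7, 7^{2}≡15, 7^{4}≡4, 7^{8}≡16. So 7^{8} ≡ 16 (mod 17)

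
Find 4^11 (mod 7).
Using Fermat: 4^{6} ≡ 1 (mod 7). 11 ≡ 5 (mod 6). So 4^{11} ≡ 4^{5} ≡ 2 (mod 7)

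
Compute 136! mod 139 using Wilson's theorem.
(138)! = (136)! × (137) × (138) ≡ -1 mod 139. So (136)! ≡ -1 × [(138)(137)]^(-1) ≡ 69 mod 139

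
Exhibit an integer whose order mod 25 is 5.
6 has order 5 mod 25 since 6^{5} ≡ 1 (mod 25) and no smaller power works.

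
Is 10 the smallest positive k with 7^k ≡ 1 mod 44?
Powers of 7 mod 44: 7^1≡7, 7^2≡5, 7^3≡35, 7^4≡25, 7^5≡43, 7^6≡37, 7^7≡39, 7^8≡9, 7^9≡19, 7^10≡1. First k with 7^k≡1 is k=10. Yes, ord_44(7) = 10.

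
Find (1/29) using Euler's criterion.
(1/29) = 1^{14} mod 29 = 1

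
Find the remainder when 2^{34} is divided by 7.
By Fermat: 2^{6} ≡ 1 (mod 7). 34 = 5×6 + 4. So 2^{34} ≡ 2^{4} ≡ 2 (mod 7)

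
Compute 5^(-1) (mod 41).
Since 41 is prime, by Fermat 5^(-1) ≡ 5^{39} ≡ 33 (mod 41). Verify: 5 × 33 = 165 ≡ 1 (mod 41)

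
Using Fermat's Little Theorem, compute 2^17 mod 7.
By Fermat: 2^{6} ≡ 1 mod 7. 17 = 2×6 + 5. So 2^{17} ≡ 2^{5} ≡ 4 mod 7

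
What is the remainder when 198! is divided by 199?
By Wilson's theorem, (198)! ≡ -1 ≡ 198 (mod 199)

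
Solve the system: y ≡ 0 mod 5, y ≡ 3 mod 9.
M = 5 × 9 = 45. M₁ = 9, y₁ ≡ 4 mod 5. M₂ = 5, y₂ ≡ 2 mod 9. y = 0×9×4 + 3×5×2 ≡ 30 mod 45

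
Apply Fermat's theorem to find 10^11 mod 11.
By Fermat: 10^{10} ≡ 1 mod 11. So 10^{11} = 10^{10} · 10^{1} ≡ 10^{1} ≡ 10 mod 11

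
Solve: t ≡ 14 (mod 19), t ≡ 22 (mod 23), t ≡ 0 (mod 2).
M = 19 × 23 × 2 = 874. M₁ = 46, y₁ ≡ 12 (mod 19). M₂ = 38, y₂ ≡ 20 (mod 23). M₃ = 437, y₃ ≡ 1 (mod 2). t = 14×46×12 + 22×38×20 + 0×437×1 ≡ 850 (mod 874)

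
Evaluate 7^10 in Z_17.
By repeated squaring mod 17: 7^{1}≡7, 7^{2}≡15, 7^{4}≡4, 7^{8}≡16. Then 7^{10} = 7^{8+2} ≡ 16 × 15 ≡ 2 mod 17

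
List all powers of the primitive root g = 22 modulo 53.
22^1, 22^2, ..., 22^{52} mod 53: [22, 7, 48, 49, 18, 25, 20, 16, 34, 6, 26, 42, 23, 29, 2, 44, 14, 43, 45, 36, 50, 40, 32, 15, 12, 52, 31, 46, 5, 4, 35, 28, 33, 37, 19, 47, 27, 11, 30, 24, 51, 9, 39, 10, 8, 17, 3, 13, 21, 38, 41, 1]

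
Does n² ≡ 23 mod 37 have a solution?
By Euler's criterion: 23^{18} ≡ 36 mod 37. Since this equals -1 (≡ 36), 23 is not a QR.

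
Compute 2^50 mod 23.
Using Fermat: 2^{22} ≡ 1 mod 23. 50 ≡ 6 mod 22. So 2^{50} ≡ 2^{6} ≡ 18 mod 23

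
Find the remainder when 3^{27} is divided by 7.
By Fermat: 3^{6} ≡ 1 mod 7. 27 = 4×6 + 3. So 3^{27} ≡ 3^{3} ≡ 6 mod 7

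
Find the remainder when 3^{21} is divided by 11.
By Fermat: 3^{10} ≡ 1 (mod 11). 21 = 2×10 + 1. So 3^{21} ≡ 3^{1} ≡ 3 (mod 11)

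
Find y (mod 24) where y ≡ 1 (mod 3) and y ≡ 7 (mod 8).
M = 3 × 8 = 24. M₁ = 8, y₁ ≡ 2 (mod 3). M₂ = 3, y₂ ≡ 3 (mod 8). y = 1×8×2 + 7×3×3 ≡ 7 (mod 24)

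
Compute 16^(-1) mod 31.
Since 31 is prime, by Fermat 16^(-1) ≡ 16^{29} ≡ 2 mod 31. Verify: 16 × 2 = 32 ≡ 1 mod 31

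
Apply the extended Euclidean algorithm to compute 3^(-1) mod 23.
Extended GCD: 3(8) + 23(-1) = 1. So 3^(-1) ≡ 8 (mod 23). Verify: 3 × 8 = 24 ≡ 1 (mod 23)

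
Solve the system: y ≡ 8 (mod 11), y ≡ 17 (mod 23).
M = 11 × 23 = 253. M₁ = 23, y₁ ≡ 1 (mod 11). M₂ = 11, y₂ ≡ 21 (mod 23). y = 8×23×1 + 17×11×21 ≡ 63 (mod 253)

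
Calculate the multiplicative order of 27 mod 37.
Powers of 27 mod 37: 27^1≡27, 27^2≡26, 27^3≡36, 27^4≡10, 27^5≡11, 27^6≡1. ord_37(27) = 6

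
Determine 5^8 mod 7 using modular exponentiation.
Using Fermat: 5^{6} ≡ 1 mod 7. 8 ≡ 2 mod 6. So 5^{8} ≡ 5^{2} ≡ 4 mod 7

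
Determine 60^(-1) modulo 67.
Since 67 is prime, by Fermat 60^(-1) ≡ 60^{65} ≡ 19 mod 67. Verify: 60 × 19 = 1140 ≡ 1 mod 67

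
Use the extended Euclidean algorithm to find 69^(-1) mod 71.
Extended GCD: 69(35) + 71(-34) = 1. So 69^(-1) ≡ 35 (mod 71). Verify: 69 × 35 = 2415 ≡ 1 (mod 71)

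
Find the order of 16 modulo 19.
Powers of 16 mod 19: 16^1≡16, 16^2≡9, 16^3≡11, 16^4≡5, 16^5≡4, 16^6≡7, 16^7≡17, 16^8≡6, 16^9≡1. So the order of 16 is 9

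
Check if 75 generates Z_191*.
75^{95} ≡ 1 (mod 191) and 95 < 190, so ord_191(75) = 95 ≠ 190 and 75 is not a primitive root.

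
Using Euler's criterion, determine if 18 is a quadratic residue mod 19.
By Euler's criterion: 18^{9} ≡ 18 mod 19. Since this equals -1 (≡ 18), 18 is not a QR.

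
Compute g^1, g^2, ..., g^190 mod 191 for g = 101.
101^1, 101^2, ..., 101^{190} mod 191: [101, 78, 47, 163, 37, 108, 21, 20, 110, 32, 176, 13, 167, 59, 38, 18, 99, 67, 82, 69, 93, 34, 187, 169, 70, 3, 112, 43, 141, 107, 111, 133, 63, 60, 139, 96, 146, 39, 119, 177, 114, 54, 106, 10, 55, 16, 88, 102, 179, 125, 19, 9, 145, 129, 41, 130, 142, 17, 189, 180, 35, 97, 56, 117, 166, 149, 151, 162, 127, 30, 165, 48, 73, 115, 155, 184, 57, 27, 53, 5, 123, 8, 44, 51, 185, 158, 105, 100, 168, 160, 116, 65, 71, 104, 190, 90, 113, 144, 28, 154, 83, 170, 171, 81, 159, 15, 178, 24, 132, 153, 173, 92, 124, 109, 122, 98, 157, 4, 22, 121, 188, 79, 148, 50, 84, 80, 58, 128, 131, 52, 95, 45, 152, 72, 14, 77, 137, 85, 181, 136, 175, 103, 89, 12, 66, 172, 182, 46, 62, 150, 61, 49, 174, 2, 11, 156, 94, 135, 74, 25, 42, 40, 29, 64, 161, 26, 143, 118, 76, 36, 7, 134, 164, 138, 186, 68, 183, 147, 140, 6, 33, 86, 91, 23, 31, 75, 126, 120, 87, 1]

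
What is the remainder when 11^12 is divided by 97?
By repeated squaring mod 97: 11^{1}≡11, 11^{2}≡24, 11^{4}≡91, 11^{8}≡36. Then 11^{12} = 11^{8+4} ≡ 36 × 91 ≡ 75 mod 97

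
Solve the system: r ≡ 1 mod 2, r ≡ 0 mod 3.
M = 2 × 3 = 6. M₁ = 3, y₁ ≡ 1 mod 2. M₂ = 2, y₂ ≡ 2 mod 3. r = 1×3×1 + 0×2×2 ≡ 3 mod 6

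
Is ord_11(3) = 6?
Powers of 3 mod 11: 3^1≡3, 3^2≡9, 3^3≡5, 3^4≡4, 3^5≡1. Already 3^5≡1, so the order is 5 < 6. No, the actual order is 5.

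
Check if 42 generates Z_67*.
42^{22} ≡ 1 mod 67 and 22 < 66, so ord_67(42) = 22 ≠ 66 and 42 is not a primitive root.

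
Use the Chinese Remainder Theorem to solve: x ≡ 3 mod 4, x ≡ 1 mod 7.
M = 4 × 7 = 28. M₁ = 7, y₁ ≡ 3 mod 4. M₂ = 4, y₂ ≡ 2 mod 7. x = 3×7×3 + 1×4×2 ≡ 15 mod 28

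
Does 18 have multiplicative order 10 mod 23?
Powers of 18 mod 23: 18^1≡18, 18^2≡2, 18^3≡13, 18^4≡4, 18^5≡3, 18^6≡8, 18^7≡6, 18^8≡16, 18^9≡12, 18^10≡9, 18^11≡1. 18^10≡9≢1, so ord ≠ 10. No, the actual order is 11.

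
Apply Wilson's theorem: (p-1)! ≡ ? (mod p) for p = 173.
By Wilson's theorem, (172)! ≡ -1 ≡ 172 (mod 173)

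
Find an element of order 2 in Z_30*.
11 has order 2 mod 30 since 11^{2} ≡ 1 (mod 30) and no smaller power works.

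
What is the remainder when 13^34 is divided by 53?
By repeated squaring (mod 53): 13^{1}≡13, 13^{2}≡10, 13^{4}≡47, 13^{8}≡36, 13^{16}≡24, 13^{32}≡46. Then 13^{34} = 13^{32+2} ≡ 46 × 10 ≡ 36 (mod 53)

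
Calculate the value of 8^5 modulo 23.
By repeated squaring mod 23: 8^{1}≡8, 8^{2}≡18, 8^{4}≡2. Then 8^{5} = 8^{4+1} ≡ 2 × 8 ≡ 16 mod 23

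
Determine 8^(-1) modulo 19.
Since 19 is prime, by Fermat 8^(-1) ≡ 8^{17} ≡ 12 (mod 19). Verify: 8 × 12 = 96 ≡ 1 (mod 19)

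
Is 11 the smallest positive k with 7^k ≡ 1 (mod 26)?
Powers of 7 mod 26: 7^1≡7, 7^2≡23, 7^3≡5, 7^4≡9, 7^5≡11, 7^6≡25, 7^7≡19, 7^8≡3, 7^9≡21, 7^10≡17, 7^11≡15, 7^12≡1. 7^11≡15≢1, so ord ≠ 11. No, the actual order is 12.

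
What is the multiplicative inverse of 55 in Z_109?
Since 109 is prime, by Fermat 55^(-1) ≡ 55^{107} ≡ 2 (mod 109). Verify: 55 × 2 = 110 ≡ 1 (mod 109)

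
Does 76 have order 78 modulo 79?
76^{39} ≡ 1 (mod 79) and 39 < 78, so ord_79(76) = 39 ≠ 78 and 76 is not a primitive root.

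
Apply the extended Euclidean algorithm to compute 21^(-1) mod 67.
Extended GCD: 21(16) + 67(-5) = 1. So 21^(-1) ≡ 16 mod 67. Verify: 21 × 16 = 336 ≡ 1 mod 67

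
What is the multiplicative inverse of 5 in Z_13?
Since 13 is prime, by Fermat 5^(-1) ≡ 5^{11} ≡ 8 mod 13. Verify: 5 × 8 = 40 ≡ 1 mod 13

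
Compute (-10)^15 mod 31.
By repeated squaring mod 31: (-10)^{1}≡21, (-10)^{2}≡7, (-10)^{4}≡18, (-10)^{8}≡14. Then (-10)^{15} = (-10)^{8+4+2+1} ≡ 14 × 18 × 7 × 21 ≡ 30 mod 31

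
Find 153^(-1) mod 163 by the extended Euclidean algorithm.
Extended GCD: 153(-49) + 163(46) = 1. So 153^(-1) ≡ -49 ≡ 114 mod 163. Verify: 153 × 114 = 17442 ≡ 1 mod 163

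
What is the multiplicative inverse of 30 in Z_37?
Since 37 is prime, by Fermat 30^(-1) ≡ 30^{35} ≡ 21 mod 37. Verify: 30 × 21 = 630 ≡ 1 mod 37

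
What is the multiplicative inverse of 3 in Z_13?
Since 13 is prime, by Fermat 3^(-1) ≡ 3^{11} ≡ 9 mod 13. Verify: 3 × 9 = 27 ≡ 1 mod 13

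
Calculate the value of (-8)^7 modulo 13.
By repeated squaring mod 13: (-8)^{1}≡5, (-8)^{2}≡12, (-8)^{4}≡1. Then (-8)^{7} = (-8)^{4+2+1} ≡ 1 × 12 × 5 ≡ 8 mod 13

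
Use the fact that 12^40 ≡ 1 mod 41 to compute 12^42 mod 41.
By Fermat: 12^{40} ≡ 1 mod 41. So 12^{42} = 12^{40} · 12^{2} ≡ 12^{2} ≡ 21 mod 41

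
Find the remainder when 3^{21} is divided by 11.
By Fermat: 3^{10} ≡ 1 (mod 11). 21 = 2×10 + 1. So 3^{21} ≡ 3^{1} ≡ 3 (mod 11)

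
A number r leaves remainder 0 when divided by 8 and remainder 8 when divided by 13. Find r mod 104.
M = 8 × 13 = 104. M₁ = 13, y₁ ≡ 5 mod 8. M₂ = 8, y₂ ≡ 5 mod 13. r = 0×13×5 + 8×8×5 ≡ 8 mod 104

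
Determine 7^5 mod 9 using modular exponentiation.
By repeated squaring (mod 9): 7^{1}≡7, 7^{2}≡4, 7^{4}≡7. Then 7^{5} = 7^{4+1} ≡ 7 × 7 ≡ 4 (mod 9)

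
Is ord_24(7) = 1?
Powers of 7 mod 24: 7^1≡7, 7^2≡1. 7^1≡7≢1, so ord ≠ 1. No, the actual order is 2.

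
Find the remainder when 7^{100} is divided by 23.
By Fermat: 7^{22} ≡ 1 mod 23. 100 = 4×22 + 12. So 7^{100} ≡ 7^{12} ≡ 16 mod 23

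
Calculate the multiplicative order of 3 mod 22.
Powers of 3 mod 22: 3^1≡3, 3^2≡9, 3^3≡5, 3^4≡15, 3^5≡1. ord_22(3) = 5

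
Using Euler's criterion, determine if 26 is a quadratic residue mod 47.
By Euler's criterion: 26^{23} ≡ 46 mod 47. Since this equals -1 (≡ 46), 26 is not a QR.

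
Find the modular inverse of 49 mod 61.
Since 61 is prime, by Fermat 49^(-1) ≡ 49^{59} ≡ 5 (mod 61). Verify: 49 × 5 = 245 ≡ 1 (mod 61)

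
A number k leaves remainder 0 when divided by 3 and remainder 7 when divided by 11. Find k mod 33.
M = 3 × 11 = 33. M₁ = 11, y₁ ≡ 2 mod 3. M₂ = 3, y₂ ≡ 4 mod 11. k = 0×11×2 + 7×3×4 ≡ 18 mod 33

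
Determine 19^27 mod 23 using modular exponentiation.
Using Fermat: 19^{22} ≡ 1 mod 23. 27 ≡ 5 mod 22. So 19^{27} ≡ 19^{5} ≡ 11 mod 23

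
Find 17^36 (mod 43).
By repeated squaring (mod 43): 17^{1}≡17, 17^{2}≡31, 17^{4}≡15, 17^{8}≡10, 17^{16}≡14, 17^{32}≡24. Then 17^{36} = 17^{32+4} ≡ 24 × 15 ≡ 16 (mod 43)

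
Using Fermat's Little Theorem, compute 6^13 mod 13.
By Fermat: 6^{12} ≡ 1 (mod 13). So 6^{13} = 6^{12} · 6^{1} ≡ 6^{1} ≡ 6 (mod 13)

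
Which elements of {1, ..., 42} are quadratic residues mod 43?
Squares in Z_43*: {1, 4, 6, 9, 10, 11, 13, 14, 15, 16, 17, 21, 23, 24, 25, 31, 35, 36, 38, 40, 41}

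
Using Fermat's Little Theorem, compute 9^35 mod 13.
By Fermat: 9^{12} ≡ 1 (mod 13). 35 = 2×12 + 11. So 9^{35} ≡ 9^{11} ≡ 3 (mod 13)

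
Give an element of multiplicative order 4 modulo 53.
23 has order 4 mod 53 since 23^{4} ≡ 1 (mod 53) and no smaller power works.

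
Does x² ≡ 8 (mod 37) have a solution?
By Euler's criterion: 8^{18} ≡ 36 (mod 37). Since this equals -1 (≡ 36), 8 is not a QR.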